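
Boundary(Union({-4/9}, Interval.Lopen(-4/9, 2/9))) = {-4/9, 2/9}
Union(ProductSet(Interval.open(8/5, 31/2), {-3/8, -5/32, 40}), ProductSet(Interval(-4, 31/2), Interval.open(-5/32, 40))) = Union(ProductSet(Interval(-4, 31/2), Interval.open(-5/32, 40)), ProductSet(Interval.open(8/5, 31/2), {-3/8, -5/32, 40}))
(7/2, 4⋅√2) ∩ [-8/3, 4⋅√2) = (7/2, 4⋅√2)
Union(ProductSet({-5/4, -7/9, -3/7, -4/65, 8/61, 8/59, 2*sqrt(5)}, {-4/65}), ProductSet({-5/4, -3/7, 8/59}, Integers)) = Union(ProductSet({-5/4, -3/7, 8/59}, Integers), ProductSet({-5/4, -7/9, -3/7, -4/65, 8/61, 8/59, 2*sqrt(5)}, {-4/65}))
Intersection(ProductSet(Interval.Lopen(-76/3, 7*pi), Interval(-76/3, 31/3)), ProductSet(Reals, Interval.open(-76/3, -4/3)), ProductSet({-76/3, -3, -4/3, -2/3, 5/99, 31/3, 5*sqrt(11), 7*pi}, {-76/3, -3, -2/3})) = ProductSet({-3, -4/3, -2/3, 5/99, 31/3, 5*sqrt(11), 7*pi}, {-3})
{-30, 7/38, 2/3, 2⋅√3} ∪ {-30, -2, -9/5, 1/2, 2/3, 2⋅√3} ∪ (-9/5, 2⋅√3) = {-30, -2} ∪ [-9/5, 2⋅√3]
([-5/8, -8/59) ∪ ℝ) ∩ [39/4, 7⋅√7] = [39/4, 7⋅√7]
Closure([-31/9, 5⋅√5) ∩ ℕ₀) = {0, 1, …, 11}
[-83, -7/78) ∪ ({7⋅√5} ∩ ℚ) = [-83, -7/78)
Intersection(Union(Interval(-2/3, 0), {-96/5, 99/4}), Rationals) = Union({-96/5, 99/4}, Intersection(Interval(-2/3, 0), Rationals))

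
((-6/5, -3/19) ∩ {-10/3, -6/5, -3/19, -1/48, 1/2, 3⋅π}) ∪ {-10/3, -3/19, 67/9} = {-10/3, -3/19, 67/9}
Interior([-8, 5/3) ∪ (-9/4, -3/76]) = (-8, 5/3)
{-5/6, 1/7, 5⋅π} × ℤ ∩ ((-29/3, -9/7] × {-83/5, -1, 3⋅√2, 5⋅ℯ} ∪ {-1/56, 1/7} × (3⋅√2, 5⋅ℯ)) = {1/7} × {5, 6, …, 13}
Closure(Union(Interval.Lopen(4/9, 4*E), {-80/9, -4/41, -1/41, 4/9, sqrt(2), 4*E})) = Union({-80/9, -4/41, -1/41}, Interval(4/9, 4*E))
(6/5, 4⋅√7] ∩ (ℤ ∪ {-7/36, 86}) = {2, 3, …, 10}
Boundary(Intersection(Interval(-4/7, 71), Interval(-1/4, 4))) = {-1/4, 4}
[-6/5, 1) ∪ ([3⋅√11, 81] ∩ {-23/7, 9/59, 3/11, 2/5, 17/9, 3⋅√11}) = [-6/5, 1) ∪ {3⋅√11}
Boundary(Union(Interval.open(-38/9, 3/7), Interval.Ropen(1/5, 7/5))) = {-38/9, 7/5}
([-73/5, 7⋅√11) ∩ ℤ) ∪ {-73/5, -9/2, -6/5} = {-73/5, -9/2, -6/5} ∪ {-14, -13, …, 23}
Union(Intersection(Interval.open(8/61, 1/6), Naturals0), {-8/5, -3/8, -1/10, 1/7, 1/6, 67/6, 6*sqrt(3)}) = {-8/5, -3/8, -1/10, 1/7, 1/6, 67/6, 6*sqrt(3)}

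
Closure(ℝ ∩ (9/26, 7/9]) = [9/26, 7/9]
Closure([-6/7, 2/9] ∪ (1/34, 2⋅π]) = [-6/7, 2⋅π]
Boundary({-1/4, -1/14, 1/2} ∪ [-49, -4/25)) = {-49, -4/25, -1/14, 1/2}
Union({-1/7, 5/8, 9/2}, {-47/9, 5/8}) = {-47/9, -1/7, 5/8, 9/2}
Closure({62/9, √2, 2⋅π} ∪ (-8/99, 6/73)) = [-8/99, 6/73] ∪ {62/9, √2, 2⋅π}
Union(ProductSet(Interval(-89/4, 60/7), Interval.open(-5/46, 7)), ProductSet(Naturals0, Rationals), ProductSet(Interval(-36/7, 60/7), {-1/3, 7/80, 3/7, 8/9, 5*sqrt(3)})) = Union(ProductSet(Interval(-89/4, 60/7), Interval.open(-5/46, 7)), ProductSet(Interval(-36/7, 60/7), {-1/3, 7/80, 3/7, 8/9, 5*sqrt(3)}), ProductSet(Naturals0, Rationals))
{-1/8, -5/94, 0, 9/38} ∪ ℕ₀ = {-1/8, -5/94, 9/38} ∪ ℕ₀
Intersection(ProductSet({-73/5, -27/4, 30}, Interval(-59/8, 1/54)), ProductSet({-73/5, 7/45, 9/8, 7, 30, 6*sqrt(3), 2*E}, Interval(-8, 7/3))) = ProductSet({-73/5, 30}, Interval(-59/8, 1/54))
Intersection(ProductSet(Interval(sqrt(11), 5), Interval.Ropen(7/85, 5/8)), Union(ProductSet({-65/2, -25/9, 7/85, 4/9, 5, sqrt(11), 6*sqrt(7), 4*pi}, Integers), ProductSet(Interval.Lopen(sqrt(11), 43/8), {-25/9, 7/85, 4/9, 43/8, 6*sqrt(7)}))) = ProductSet(Interval.Lopen(sqrt(11), 5), {7/85, 4/9})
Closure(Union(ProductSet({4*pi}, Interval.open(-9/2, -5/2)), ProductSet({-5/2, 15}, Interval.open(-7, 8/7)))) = Union(ProductSet({4*pi}, Interval(-9/2, -5/2)), ProductSet({-5/2, 15}, Interval(-7, 8/7)))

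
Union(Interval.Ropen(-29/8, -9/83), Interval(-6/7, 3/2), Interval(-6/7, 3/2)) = Interval(-29/8, 3/2)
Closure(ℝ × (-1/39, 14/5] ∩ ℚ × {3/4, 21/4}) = ℝ × {3/4}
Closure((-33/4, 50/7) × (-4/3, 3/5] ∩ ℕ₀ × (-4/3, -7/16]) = {0, 1, …, 7} × [-4/3, -7/16]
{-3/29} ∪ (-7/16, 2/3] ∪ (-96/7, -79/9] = (-96/7, -79/9] ∪ (-7/16, 2/3]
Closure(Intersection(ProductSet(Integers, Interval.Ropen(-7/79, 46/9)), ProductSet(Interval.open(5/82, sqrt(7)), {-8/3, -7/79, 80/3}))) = ProductSet(Range(1, 3, 1), {-7/79})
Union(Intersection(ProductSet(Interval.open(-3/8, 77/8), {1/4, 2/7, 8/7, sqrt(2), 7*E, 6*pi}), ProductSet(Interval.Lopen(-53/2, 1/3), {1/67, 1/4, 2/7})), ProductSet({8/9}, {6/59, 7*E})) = Union(ProductSet({8/9}, {6/59, 7*E}), ProductSet(Interval.Lopen(-3/8, 1/3), {1/4, 2/7}))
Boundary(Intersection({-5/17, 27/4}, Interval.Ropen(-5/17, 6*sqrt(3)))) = {-5/17, 27/4}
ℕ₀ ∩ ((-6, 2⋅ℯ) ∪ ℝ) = ℕ₀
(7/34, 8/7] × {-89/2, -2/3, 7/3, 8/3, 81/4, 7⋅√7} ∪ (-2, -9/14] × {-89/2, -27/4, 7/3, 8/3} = ((-2, -9/14] × {-89/2, -27/4, 7/3, 8/3}) ∪ ((7/34, 8/7] × {-89/2, -2/3, 7/3, 8/3, 81/4, 7⋅√7})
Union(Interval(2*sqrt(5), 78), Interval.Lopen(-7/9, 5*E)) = Interval.Lopen(-7/9, 78)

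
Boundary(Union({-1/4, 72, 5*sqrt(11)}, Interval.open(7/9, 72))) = {-1/4, 7/9, 72}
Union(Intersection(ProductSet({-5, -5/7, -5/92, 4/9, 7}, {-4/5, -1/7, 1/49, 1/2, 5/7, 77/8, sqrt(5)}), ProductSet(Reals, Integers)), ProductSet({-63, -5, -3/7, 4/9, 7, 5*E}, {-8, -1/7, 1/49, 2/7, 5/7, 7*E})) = ProductSet({-63, -5, -3/7, 4/9, 7, 5*E}, {-8, -1/7, 1/49, 2/7, 5/7, 7*E})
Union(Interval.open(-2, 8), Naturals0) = Union(Interval.Lopen(-2, 8), Naturals0)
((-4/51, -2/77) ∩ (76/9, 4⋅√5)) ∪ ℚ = ℚ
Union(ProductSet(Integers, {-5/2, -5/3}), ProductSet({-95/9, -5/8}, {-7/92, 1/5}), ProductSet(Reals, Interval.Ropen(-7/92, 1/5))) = Union(ProductSet({-95/9, -5/8}, {-7/92, 1/5}), ProductSet(Integers, {-5/2, -5/3}), ProductSet(Reals, Interval.Ropen(-7/92, 1/5)))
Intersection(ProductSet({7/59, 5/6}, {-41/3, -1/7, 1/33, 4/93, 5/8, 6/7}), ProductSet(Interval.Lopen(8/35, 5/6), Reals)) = ProductSet({5/6}, {-41/3, -1/7, 1/33, 4/93, 5/8, 6/7})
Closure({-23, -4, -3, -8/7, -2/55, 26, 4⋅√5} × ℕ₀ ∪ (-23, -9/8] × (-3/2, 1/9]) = ({-23, -9/8} × [-3/2, 1/9]) ∪ ([-23, -9/8] × {-3/2, 1/9}) ∪ ((-23, -9/8] × (-3/2, 1/9]) ∪ ({-23, -4, -3, -8/7, -2/55, 26, 4⋅√5} × (ℕ₀ ∪ (ℕ₀ \ (-3/2, 1/9))))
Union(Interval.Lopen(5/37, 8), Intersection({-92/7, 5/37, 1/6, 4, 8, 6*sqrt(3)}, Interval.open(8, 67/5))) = Union({6*sqrt(3)}, Interval.Lopen(5/37, 8))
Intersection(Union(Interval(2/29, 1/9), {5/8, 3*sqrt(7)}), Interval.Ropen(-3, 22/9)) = Union({5/8}, Interval(2/29, 1/9))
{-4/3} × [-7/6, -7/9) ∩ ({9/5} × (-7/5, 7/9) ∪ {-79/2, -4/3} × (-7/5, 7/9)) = {-4/3} × [-7/6, -7/9)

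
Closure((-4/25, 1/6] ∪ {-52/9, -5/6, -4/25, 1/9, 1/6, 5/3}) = {-52/9, -5/6, 5/3} ∪ [-4/25, 1/6]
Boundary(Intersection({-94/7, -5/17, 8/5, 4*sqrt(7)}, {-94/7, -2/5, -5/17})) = {-94/7, -5/17}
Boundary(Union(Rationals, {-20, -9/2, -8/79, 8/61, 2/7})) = Reals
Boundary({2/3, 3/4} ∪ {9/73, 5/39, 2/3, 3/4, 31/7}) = {9/73, 5/39, 2/3, 3/4, 31/7}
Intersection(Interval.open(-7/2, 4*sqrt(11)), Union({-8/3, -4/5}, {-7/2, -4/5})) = {-8/3, -4/5}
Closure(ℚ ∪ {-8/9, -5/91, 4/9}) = ℝ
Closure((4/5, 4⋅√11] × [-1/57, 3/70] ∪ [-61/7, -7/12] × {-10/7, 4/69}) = ([-61/7, -7/12] × {-10/7, 4/69}) ∪ ([4/5, 4⋅√11] × [-1/57, 3/70])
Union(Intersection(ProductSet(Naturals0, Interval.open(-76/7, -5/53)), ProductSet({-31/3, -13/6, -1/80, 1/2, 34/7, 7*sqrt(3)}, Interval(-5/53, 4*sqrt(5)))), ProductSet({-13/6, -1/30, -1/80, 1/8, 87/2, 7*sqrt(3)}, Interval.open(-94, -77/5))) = ProductSet({-13/6, -1/30, -1/80, 1/8, 87/2, 7*sqrt(3)}, Interval.open(-94, -77/5))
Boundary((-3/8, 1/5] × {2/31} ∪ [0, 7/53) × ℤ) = ([0, 7/53] × ℤ) ∪ ([-3/8, 1/5] × {2/31})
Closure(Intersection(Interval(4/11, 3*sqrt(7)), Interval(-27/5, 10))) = Interval(4/11, 3*sqrt(7))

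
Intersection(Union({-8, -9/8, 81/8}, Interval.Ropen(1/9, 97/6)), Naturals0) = Range(1, 17, 1)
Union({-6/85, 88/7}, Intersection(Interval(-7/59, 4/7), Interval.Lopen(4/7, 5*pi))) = {-6/85, 88/7}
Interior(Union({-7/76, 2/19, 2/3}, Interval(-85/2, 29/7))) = Interval.open(-85/2, 29/7)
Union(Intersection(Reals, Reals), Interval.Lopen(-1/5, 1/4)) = Interval(-oo, oo)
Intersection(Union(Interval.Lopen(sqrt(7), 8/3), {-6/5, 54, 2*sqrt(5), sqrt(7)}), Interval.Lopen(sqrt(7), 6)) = Union({2*sqrt(5)}, Interval.Lopen(sqrt(7), 8/3))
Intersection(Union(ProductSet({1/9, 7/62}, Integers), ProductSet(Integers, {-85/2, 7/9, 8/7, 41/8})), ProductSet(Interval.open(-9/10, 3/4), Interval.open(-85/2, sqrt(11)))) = Union(ProductSet({1/9, 7/62}, Range(-42, 4, 1)), ProductSet(Range(0, 1, 1), {7/9, 8/7}))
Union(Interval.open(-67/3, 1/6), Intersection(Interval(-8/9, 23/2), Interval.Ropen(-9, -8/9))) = Interval.open(-67/3, 1/6)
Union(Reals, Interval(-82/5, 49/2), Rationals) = Union(Interval(-oo, oo), Rationals)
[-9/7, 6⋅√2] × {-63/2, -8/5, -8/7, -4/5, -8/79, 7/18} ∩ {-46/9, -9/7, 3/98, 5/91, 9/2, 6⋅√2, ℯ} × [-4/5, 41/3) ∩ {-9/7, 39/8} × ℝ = {-9/7} × {-4/5, -8/79, 7/18}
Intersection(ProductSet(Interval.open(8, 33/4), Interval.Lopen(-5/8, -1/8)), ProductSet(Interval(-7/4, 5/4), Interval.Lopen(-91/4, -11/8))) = EmptySet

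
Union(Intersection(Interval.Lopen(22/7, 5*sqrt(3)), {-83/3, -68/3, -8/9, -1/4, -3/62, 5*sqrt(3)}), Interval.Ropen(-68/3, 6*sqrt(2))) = Union({5*sqrt(3)}, Interval.Ropen(-68/3, 6*sqrt(2)))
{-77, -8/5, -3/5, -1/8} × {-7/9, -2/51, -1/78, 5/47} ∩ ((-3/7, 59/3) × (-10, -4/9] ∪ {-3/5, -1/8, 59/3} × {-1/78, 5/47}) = ({-1/8} × {-7/9}) ∪ ({-3/5, -1/8} × {-1/78, 5/47})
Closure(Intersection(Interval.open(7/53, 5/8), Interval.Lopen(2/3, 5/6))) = EmptySet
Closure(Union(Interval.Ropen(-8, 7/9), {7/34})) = Interval(-8, 7/9)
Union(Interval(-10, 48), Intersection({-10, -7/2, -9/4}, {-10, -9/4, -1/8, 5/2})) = Interval(-10, 48)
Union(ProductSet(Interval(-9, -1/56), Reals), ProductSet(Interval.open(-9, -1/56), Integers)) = ProductSet(Interval(-9, -1/56), Reals)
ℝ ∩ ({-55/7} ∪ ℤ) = ℤ ∪ {-55/7}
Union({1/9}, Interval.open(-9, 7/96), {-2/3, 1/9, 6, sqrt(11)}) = Union({1/9, 6, sqrt(11)}, Interval.open(-9, 7/96))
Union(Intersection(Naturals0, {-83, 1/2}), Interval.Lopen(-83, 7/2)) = Interval.Lopen(-83, 7/2)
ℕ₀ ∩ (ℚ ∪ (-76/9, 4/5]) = ℕ₀ ∪ {0}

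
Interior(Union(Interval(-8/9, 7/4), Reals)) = Interval(-oo, oo)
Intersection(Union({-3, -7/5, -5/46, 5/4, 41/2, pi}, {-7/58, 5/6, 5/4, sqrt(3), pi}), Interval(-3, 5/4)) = {-3, -7/5, -7/58, -5/46, 5/6, 5/4}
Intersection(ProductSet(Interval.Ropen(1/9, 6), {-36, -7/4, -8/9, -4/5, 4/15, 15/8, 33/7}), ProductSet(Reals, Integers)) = ProductSet(Interval.Ropen(1/9, 6), {-36})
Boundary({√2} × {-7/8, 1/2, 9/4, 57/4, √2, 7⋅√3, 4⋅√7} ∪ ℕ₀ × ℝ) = (ℕ₀ × ℝ) ∪ ({√2} × {-7/8, 1/2, 9/4, 57/4, √2, 7⋅√3, 4⋅√7})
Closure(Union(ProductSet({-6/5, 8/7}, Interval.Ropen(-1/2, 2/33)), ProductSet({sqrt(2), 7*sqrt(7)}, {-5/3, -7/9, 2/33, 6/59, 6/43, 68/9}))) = Union(ProductSet({-6/5, 8/7}, Interval(-1/2, 2/33)), ProductSet({sqrt(2), 7*sqrt(7)}, {-5/3, -7/9, 2/33, 6/59, 6/43, 68/9}))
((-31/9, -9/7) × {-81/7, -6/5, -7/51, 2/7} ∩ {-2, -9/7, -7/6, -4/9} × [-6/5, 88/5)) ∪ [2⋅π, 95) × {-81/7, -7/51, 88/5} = ({-2} × {-6/5, -7/51, 2/7}) ∪ ([2⋅π, 95) × {-81/7, -7/51, 88/5})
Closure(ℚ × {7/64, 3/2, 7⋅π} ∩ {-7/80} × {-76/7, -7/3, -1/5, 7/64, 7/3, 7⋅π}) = {-7/80} × {7/64, 7⋅π}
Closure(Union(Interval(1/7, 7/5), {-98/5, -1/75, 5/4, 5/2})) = Union({-98/5, -1/75, 5/2}, Interval(1/7, 7/5))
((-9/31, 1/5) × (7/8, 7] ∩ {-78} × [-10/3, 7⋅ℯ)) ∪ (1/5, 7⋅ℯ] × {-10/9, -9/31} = (1/5, 7⋅ℯ] × {-10/9, -9/31}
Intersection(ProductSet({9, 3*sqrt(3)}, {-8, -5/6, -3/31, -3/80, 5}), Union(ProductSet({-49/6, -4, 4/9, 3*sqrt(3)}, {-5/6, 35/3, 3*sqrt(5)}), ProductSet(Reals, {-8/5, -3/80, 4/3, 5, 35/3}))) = Union(ProductSet({3*sqrt(3)}, {-5/6}), ProductSet({9, 3*sqrt(3)}, {-3/80, 5}))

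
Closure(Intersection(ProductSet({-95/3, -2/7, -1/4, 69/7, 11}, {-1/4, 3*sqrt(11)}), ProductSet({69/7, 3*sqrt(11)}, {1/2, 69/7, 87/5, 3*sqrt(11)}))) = ProductSet({69/7}, {3*sqrt(11)})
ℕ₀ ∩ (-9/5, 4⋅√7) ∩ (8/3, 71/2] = {3, 4, …, 10}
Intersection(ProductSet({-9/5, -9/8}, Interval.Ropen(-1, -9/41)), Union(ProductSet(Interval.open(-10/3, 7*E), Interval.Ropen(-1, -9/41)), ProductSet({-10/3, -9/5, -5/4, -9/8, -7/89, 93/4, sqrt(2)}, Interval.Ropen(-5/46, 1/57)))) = ProductSet({-9/5, -9/8}, Interval.Ropen(-1, -9/41))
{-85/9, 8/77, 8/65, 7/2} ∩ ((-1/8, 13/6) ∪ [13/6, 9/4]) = {8/77, 8/65}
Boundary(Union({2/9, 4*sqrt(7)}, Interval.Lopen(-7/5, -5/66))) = {-7/5, -5/66, 2/9, 4*sqrt(7)}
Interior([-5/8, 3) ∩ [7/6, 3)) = (7/6, 3)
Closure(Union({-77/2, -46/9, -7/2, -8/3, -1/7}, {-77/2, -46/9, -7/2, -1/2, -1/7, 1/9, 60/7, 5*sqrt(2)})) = {-77/2, -46/9, -7/2, -8/3, -1/2, -1/7, 1/9, 60/7, 5*sqrt(2)}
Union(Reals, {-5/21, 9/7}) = Reals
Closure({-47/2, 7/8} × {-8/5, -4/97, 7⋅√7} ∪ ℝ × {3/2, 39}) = (ℝ × {3/2, 39}) ∪ ({-47/2, 7/8} × {-8/5, -4/97, 7⋅√7})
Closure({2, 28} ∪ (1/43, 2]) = [1/43, 2] ∪ {28}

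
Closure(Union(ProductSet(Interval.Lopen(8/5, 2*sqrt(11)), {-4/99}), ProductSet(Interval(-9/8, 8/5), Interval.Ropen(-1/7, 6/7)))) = Union(ProductSet(Interval(-9/8, 8/5), Interval(-1/7, 6/7)), ProductSet(Interval(8/5, 2*sqrt(11)), {-4/99}))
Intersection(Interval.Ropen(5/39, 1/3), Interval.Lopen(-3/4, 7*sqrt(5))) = Interval.Ropen(5/39, 1/3)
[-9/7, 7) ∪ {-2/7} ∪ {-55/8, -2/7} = {-55/8} ∪ [-9/7, 7)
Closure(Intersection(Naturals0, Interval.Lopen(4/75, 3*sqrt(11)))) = Range(1, 10, 1)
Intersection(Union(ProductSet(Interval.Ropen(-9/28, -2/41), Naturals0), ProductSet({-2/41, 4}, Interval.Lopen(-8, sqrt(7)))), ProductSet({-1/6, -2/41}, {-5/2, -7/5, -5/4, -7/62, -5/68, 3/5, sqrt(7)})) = ProductSet({-2/41}, {-5/2, -7/5, -5/4, -7/62, -5/68, 3/5, sqrt(7)})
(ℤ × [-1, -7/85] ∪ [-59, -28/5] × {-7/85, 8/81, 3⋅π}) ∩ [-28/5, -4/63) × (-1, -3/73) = ({-28/5} × {-7/85}) ∪ ({-5, -4, …, -1} × (-1, -7/85])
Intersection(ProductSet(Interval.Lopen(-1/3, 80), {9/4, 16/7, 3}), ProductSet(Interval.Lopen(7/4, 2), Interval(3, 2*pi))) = ProductSet(Interval.Lopen(7/4, 2), {3})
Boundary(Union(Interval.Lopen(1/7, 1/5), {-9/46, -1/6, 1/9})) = {-9/46, -1/6, 1/9, 1/7, 1/5}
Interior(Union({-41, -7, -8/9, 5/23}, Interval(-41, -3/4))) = Interval.open(-41, -3/4)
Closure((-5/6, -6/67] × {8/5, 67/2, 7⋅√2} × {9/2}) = [-5/6, -6/67] × {8/5, 67/2, 7⋅√2} × {9/2}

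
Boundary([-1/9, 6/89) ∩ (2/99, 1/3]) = {2/99, 6/89}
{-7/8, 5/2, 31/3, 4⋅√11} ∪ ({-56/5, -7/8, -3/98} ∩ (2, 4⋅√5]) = {-7/8, 5/2, 31/3, 4⋅√11}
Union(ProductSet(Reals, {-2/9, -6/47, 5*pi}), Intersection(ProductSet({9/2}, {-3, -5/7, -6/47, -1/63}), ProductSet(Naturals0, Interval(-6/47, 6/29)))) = ProductSet(Reals, {-2/9, -6/47, 5*pi})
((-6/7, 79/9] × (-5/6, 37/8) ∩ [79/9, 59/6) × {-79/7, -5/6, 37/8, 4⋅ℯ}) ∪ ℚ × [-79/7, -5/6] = ℚ × [-79/7, -5/6]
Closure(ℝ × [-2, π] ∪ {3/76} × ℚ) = (ℝ × [-2, π]) ∪ ({3/76} × (ℚ ∪ (-∞, -2] ∪ [π, ∞)))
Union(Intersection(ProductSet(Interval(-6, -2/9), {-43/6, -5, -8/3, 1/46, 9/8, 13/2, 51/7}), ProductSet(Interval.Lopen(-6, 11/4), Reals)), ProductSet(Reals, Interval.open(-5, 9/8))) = Union(ProductSet(Interval.Lopen(-6, -2/9), {-43/6, -5, -8/3, 1/46, 9/8, 13/2, 51/7}), ProductSet(Reals, Interval.open(-5, 9/8)))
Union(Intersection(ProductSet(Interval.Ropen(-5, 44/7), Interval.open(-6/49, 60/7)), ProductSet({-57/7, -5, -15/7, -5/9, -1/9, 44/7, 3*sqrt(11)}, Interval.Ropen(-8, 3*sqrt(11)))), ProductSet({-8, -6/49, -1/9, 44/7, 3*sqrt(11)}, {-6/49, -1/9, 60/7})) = Union(ProductSet({-5, -15/7, -5/9, -1/9}, Interval.open(-6/49, 60/7)), ProductSet({-8, -6/49, -1/9, 44/7, 3*sqrt(11)}, {-6/49, -1/9, 60/7}))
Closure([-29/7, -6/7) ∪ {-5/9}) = [-29/7, -6/7] ∪ {-5/9}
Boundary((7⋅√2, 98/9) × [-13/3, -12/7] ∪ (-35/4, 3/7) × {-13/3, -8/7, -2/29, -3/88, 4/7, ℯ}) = ({98/9, 7⋅√2} × [-13/3, -12/7]) ∪ ([-35/4, 3/7] × {-13/3, -8/7, -2/29, -3/88, 4/7, ℯ}) ∪ ([7⋅√2, 98/9] × {-13/3, -12/7})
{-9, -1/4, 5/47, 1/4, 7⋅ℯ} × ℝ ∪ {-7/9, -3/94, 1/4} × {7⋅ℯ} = ({-7/9, -3/94, 1/4} × {7⋅ℯ}) ∪ ({-9, -1/4, 5/47, 1/4, 7⋅ℯ} × ℝ)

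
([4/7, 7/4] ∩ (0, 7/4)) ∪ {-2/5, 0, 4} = {-2/5, 0, 4} ∪ [4/7, 7/4)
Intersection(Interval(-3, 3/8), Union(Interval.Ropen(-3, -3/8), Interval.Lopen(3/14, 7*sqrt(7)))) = Union(Interval.Ropen(-3, -3/8), Interval.Lopen(3/14, 3/8))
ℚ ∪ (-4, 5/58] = ℚ ∪ [-4, 5/58]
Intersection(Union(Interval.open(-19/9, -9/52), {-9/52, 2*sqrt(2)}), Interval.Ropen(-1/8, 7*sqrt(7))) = {2*sqrt(2)}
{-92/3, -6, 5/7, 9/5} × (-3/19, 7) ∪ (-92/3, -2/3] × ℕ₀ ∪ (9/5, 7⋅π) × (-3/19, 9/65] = ((-92/3, -2/3] × ℕ₀) ∪ ({-92/3, -6, 5/7, 9/5} × (-3/19, 7)) ∪ ((9/5, 7⋅π) × (-3/19, 9/65])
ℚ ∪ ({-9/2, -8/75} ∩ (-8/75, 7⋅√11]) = ℚ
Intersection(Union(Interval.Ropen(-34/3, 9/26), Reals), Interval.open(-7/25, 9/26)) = Interval.open(-7/25, 9/26)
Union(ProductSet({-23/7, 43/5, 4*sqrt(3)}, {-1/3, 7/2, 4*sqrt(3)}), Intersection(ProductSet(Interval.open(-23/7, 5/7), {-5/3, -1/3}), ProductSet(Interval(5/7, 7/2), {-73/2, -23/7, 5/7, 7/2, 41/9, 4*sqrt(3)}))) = ProductSet({-23/7, 43/5, 4*sqrt(3)}, {-1/3, 7/2, 4*sqrt(3)})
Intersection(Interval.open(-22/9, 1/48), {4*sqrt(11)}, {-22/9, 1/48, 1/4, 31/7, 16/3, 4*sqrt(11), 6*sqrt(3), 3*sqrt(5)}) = EmptySet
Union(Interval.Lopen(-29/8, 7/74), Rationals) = Union(Interval(-29/8, 7/74), Rationals)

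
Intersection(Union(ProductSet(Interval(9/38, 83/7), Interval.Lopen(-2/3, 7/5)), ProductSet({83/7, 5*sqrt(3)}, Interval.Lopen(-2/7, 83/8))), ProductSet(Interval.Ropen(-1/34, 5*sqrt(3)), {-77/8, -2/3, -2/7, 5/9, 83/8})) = ProductSet(Interval.Ropen(9/38, 5*sqrt(3)), {-2/7, 5/9})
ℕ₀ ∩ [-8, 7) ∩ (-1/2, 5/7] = {0}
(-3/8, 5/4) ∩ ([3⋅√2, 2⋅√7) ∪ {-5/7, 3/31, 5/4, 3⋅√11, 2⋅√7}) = {3/31}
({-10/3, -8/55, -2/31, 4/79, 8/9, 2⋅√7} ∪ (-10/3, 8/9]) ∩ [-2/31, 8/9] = [-2/31, 8/9]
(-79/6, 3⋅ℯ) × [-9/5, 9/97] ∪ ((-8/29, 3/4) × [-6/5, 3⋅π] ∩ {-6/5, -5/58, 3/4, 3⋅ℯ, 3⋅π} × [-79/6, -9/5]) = (-79/6, 3⋅ℯ) × [-9/5, 9/97]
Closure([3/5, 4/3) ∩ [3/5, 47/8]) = [3/5, 4/3]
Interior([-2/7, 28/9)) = (-2/7, 28/9)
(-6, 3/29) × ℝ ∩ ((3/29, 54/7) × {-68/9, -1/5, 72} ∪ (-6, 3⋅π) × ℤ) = (-6, 3/29) × ℤ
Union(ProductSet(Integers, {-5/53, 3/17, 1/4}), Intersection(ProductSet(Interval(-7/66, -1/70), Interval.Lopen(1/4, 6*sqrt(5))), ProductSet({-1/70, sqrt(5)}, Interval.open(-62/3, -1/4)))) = ProductSet(Integers, {-5/53, 3/17, 1/4})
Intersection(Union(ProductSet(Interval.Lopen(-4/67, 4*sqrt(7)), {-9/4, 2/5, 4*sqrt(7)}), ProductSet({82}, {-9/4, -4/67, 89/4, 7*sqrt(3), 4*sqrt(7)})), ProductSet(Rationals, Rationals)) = Union(ProductSet({82}, {-9/4, -4/67, 89/4}), ProductSet(Intersection(Interval.Lopen(-4/67, 4*sqrt(7)), Rationals), {-9/4, 2/5}))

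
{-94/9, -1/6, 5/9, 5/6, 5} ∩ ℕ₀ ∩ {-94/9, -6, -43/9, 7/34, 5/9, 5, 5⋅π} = {5}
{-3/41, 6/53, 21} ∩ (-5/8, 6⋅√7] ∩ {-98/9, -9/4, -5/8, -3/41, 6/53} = {-3/41, 6/53}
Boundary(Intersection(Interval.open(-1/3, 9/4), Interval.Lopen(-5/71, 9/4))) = {-5/71, 9/4}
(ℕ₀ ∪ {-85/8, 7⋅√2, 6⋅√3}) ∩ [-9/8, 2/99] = {0}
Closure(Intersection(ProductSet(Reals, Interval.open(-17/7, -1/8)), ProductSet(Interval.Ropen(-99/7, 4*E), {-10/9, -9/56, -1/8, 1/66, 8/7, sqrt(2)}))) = ProductSet(Interval(-99/7, 4*E), {-10/9, -9/56})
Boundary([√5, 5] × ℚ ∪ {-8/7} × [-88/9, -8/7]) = ({-8/7} × [-88/9, -8/7]) ∪ ([√5, 5] × ℝ)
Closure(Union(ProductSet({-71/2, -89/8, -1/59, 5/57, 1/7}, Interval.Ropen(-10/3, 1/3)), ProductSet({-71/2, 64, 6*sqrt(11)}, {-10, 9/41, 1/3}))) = Union(ProductSet({-71/2, 64, 6*sqrt(11)}, {-10, 9/41, 1/3}), ProductSet({-71/2, -89/8, -1/59, 5/57, 1/7}, Interval(-10/3, 1/3)))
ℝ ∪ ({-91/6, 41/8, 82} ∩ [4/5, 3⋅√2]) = ℝ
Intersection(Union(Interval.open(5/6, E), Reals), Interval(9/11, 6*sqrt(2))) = Interval(9/11, 6*sqrt(2))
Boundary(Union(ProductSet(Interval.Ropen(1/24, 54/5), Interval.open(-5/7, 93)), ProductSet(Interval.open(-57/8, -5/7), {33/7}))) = Union(ProductSet({1/24, 54/5}, Interval(-5/7, 93)), ProductSet(Interval(-57/8, -5/7), {33/7}), ProductSet(Interval(1/24, 54/5), {-5/7, 93}))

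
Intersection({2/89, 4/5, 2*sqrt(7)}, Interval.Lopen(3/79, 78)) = {4/5, 2*sqrt(7)}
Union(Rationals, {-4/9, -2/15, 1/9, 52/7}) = Rationals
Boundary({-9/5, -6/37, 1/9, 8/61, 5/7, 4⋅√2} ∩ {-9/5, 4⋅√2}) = {-9/5, 4⋅√2}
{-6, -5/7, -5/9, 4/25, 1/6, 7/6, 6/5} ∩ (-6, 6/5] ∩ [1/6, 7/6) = {1/6}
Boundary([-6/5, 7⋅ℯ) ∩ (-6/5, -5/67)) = {-6/5, -5/67}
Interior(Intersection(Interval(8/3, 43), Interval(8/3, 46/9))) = Interval.open(8/3, 46/9)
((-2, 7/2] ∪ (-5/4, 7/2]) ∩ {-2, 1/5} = {1/5}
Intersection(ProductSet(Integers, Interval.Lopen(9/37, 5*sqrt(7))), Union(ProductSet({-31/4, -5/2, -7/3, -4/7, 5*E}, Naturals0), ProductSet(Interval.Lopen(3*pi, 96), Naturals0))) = ProductSet(Range(10, 97, 1), Range(1, 14, 1))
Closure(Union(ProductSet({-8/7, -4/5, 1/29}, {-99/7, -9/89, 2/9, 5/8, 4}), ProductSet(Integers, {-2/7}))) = Union(ProductSet({-8/7, -4/5, 1/29}, {-99/7, -9/89, 2/9, 5/8, 4}), ProductSet(Integers, {-2/7}))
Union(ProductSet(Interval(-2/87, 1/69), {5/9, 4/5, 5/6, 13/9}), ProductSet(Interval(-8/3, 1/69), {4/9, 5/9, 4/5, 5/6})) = Union(ProductSet(Interval(-8/3, 1/69), {4/9, 5/9, 4/5, 5/6}), ProductSet(Interval(-2/87, 1/69), {5/9, 4/5, 5/6, 13/9}))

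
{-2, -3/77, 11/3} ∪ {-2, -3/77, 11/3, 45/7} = {-2, -3/77, 11/3, 45/7}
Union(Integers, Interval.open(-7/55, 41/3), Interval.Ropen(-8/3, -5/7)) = Union(Integers, Interval.Ropen(-8/3, -5/7), Interval.open(-7/55, 41/3))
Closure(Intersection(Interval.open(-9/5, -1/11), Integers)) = Range(-1, 0, 1)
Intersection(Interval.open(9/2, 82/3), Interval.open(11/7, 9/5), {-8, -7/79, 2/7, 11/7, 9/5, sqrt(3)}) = EmptySet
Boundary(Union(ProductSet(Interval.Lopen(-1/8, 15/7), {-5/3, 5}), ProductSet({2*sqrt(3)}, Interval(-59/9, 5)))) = Union(ProductSet({2*sqrt(3)}, Interval(-59/9, 5)), ProductSet(Interval(-1/8, 15/7), {-5/3, 5}))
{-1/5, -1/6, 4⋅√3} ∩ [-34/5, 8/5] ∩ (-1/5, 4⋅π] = {-1/6}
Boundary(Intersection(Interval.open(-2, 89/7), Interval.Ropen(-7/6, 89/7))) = {-7/6, 89/7}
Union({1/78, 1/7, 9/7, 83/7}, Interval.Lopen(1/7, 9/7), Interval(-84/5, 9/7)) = Union({83/7}, Interval(-84/5, 9/7))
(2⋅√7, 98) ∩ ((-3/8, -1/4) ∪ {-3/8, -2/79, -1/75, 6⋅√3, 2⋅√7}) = {6⋅√3}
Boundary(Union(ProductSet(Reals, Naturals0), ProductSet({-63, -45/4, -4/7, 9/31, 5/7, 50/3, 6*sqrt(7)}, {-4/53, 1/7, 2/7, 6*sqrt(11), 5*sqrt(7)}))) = Union(ProductSet({-63, -45/4, -4/7, 9/31, 5/7, 50/3, 6*sqrt(7)}, {-4/53, 1/7, 2/7, 6*sqrt(11), 5*sqrt(7)}), ProductSet(Reals, Naturals0))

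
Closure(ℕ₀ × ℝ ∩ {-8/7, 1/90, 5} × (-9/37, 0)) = {5} × [-9/37, 0]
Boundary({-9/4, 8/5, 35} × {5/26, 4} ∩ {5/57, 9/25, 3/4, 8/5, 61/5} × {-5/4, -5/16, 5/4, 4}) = {8/5} × {4}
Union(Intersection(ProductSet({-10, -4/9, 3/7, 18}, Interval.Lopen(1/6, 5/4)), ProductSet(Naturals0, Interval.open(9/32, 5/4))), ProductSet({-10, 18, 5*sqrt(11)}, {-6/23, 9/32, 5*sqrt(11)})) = Union(ProductSet({18}, Interval.open(9/32, 5/4)), ProductSet({-10, 18, 5*sqrt(11)}, {-6/23, 9/32, 5*sqrt(11)}))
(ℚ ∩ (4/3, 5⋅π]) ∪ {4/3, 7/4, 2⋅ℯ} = {4/3, 2⋅ℯ} ∪ (ℚ ∩ (4/3, 5⋅π])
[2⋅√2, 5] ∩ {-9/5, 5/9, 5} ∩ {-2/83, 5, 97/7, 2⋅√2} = {5}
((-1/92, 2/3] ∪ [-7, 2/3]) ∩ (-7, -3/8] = (-7, -3/8]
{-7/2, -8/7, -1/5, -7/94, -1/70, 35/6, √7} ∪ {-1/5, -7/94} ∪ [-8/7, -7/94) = {-7/2, -1/70, 35/6, √7} ∪ [-8/7, -7/94]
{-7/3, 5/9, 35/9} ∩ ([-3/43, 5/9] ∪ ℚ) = {-7/3, 5/9, 35/9}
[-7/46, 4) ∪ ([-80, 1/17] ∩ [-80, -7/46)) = [-80, 4)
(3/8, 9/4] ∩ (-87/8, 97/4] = (3/8, 9/4]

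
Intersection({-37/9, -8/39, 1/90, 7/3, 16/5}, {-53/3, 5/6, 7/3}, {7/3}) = {7/3}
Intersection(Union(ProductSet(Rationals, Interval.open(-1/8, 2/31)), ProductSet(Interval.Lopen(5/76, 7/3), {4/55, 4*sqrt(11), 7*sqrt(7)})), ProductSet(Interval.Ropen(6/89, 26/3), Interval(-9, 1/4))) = Union(ProductSet(Intersection(Interval.Ropen(6/89, 26/3), Rationals), Interval.open(-1/8, 2/31)), ProductSet(Interval(6/89, 7/3), {4/55}))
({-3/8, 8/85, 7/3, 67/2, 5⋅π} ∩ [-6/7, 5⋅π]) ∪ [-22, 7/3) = [-22, 7/3] ∪ {5⋅π}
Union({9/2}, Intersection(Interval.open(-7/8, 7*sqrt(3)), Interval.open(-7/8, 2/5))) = Union({9/2}, Interval.open(-7/8, 2/5))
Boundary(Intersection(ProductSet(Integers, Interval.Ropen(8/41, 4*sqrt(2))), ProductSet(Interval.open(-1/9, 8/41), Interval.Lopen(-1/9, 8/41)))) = ProductSet(Range(0, 1, 1), {8/41})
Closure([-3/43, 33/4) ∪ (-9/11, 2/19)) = [-9/11, 33/4]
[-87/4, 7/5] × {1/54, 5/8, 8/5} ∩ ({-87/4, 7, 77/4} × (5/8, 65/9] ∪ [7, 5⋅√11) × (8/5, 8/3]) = {-87/4} × {8/5}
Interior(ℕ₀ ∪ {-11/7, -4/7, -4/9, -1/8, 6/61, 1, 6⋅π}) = ∅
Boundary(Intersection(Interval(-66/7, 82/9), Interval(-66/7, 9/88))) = {-66/7, 9/88}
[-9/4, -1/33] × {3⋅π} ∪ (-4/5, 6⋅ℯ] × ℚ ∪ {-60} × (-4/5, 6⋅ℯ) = ((-4/5, 6⋅ℯ] × ℚ) ∪ ({-60} × (-4/5, 6⋅ℯ)) ∪ ([-9/4, -1/33] × {3⋅π})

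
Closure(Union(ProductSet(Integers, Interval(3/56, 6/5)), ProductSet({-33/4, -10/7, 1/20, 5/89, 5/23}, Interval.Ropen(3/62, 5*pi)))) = Union(ProductSet({-33/4, -10/7, 1/20, 5/89, 5/23}, Interval(3/62, 5*pi)), ProductSet(Integers, Interval(3/56, 6/5)))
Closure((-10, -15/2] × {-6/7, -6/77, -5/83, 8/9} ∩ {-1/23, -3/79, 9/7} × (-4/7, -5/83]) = ∅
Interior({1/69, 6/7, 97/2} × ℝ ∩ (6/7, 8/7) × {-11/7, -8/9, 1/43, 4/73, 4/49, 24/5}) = ∅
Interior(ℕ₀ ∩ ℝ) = ∅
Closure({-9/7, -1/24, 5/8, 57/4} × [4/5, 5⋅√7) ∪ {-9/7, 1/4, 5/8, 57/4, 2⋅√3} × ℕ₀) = ({-9/7, 1/4, 5/8, 57/4, 2⋅√3} × ℕ₀) ∪ ({-9/7, -1/24, 5/8, 57/4} × [4/5, 5⋅√7])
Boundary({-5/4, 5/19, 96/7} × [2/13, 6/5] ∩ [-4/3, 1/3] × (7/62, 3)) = {-5/4, 5/19} × [2/13, 6/5]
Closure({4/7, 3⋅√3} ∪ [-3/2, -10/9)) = [-3/2, -10/9] ∪ {4/7, 3⋅√3}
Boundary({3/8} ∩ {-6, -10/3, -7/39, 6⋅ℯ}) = ∅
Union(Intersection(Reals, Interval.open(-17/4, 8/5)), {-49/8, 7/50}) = Union({-49/8}, Interval.open(-17/4, 8/5))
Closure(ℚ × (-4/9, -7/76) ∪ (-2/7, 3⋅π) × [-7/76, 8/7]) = (ℚ × (-4/9, -7/76)) ∪ ((-∞, ∞) × [-4/9, -7/76]) ∪ ([-2/7, 3⋅π] × [-7/76, 8/7])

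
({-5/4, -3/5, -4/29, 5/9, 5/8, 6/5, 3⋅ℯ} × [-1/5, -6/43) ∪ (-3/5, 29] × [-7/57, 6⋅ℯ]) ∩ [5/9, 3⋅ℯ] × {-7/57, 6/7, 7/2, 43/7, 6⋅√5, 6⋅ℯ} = [5/9, 3⋅ℯ] × {-7/57, 6/7, 7/2, 43/7, 6⋅√5, 6⋅ℯ}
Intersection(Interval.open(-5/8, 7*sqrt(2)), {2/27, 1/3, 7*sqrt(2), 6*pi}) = {2/27, 1/3}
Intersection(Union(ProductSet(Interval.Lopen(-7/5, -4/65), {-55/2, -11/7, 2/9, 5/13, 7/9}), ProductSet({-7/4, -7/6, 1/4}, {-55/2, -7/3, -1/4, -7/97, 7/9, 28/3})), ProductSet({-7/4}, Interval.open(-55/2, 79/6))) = ProductSet({-7/4}, {-7/3, -1/4, -7/97, 7/9, 28/3})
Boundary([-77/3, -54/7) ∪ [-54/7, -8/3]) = {-77/3, -8/3}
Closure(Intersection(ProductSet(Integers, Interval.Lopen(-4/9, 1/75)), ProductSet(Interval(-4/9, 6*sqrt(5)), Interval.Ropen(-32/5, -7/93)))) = ProductSet(Range(0, 14, 1), Interval(-4/9, -7/93))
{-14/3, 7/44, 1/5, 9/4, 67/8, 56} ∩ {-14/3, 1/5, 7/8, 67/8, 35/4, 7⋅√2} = {-14/3, 1/5, 67/8}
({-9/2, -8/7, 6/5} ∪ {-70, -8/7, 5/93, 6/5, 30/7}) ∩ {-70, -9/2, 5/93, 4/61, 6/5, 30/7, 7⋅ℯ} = {-70, -9/2, 5/93, 6/5, 30/7}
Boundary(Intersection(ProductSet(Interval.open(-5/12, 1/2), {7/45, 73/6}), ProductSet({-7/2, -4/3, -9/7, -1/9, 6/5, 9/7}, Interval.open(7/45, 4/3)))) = EmptySet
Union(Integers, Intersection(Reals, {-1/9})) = Union({-1/9}, Integers)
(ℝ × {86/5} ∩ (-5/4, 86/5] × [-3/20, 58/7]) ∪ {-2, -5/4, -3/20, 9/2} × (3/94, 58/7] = {-2, -5/4, -3/20, 9/2} × (3/94, 58/7]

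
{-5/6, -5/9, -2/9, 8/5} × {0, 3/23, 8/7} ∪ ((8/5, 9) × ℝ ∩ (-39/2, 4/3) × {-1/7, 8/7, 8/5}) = {-5/6, -5/9, -2/9, 8/5} × {0, 3/23, 8/7}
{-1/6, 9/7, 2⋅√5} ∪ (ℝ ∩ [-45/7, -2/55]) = [-45/7, -2/55] ∪ {9/7, 2⋅√5}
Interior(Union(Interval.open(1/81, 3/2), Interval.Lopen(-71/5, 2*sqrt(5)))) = Interval.open(-71/5, 2*sqrt(5))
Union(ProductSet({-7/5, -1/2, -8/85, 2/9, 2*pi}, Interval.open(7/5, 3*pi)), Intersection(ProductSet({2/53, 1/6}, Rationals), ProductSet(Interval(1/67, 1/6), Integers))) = Union(ProductSet({2/53, 1/6}, Integers), ProductSet({-7/5, -1/2, -8/85, 2/9, 2*pi}, Interval.open(7/5, 3*pi)))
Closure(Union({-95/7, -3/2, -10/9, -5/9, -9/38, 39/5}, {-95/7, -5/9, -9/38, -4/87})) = {-95/7, -3/2, -10/9, -5/9, -9/38, -4/87, 39/5}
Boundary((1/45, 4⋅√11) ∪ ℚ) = (-∞, 1/45] ∪ [4⋅√11, ∞)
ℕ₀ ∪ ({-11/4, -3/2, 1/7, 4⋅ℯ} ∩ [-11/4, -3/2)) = {-11/4} ∪ ℕ₀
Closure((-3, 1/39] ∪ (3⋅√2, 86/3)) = [-3, 1/39] ∪ [3⋅√2, 86/3]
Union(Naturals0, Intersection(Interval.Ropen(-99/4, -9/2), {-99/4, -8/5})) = Union({-99/4}, Naturals0)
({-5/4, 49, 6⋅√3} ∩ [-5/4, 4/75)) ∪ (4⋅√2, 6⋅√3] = {-5/4} ∪ (4⋅√2, 6⋅√3]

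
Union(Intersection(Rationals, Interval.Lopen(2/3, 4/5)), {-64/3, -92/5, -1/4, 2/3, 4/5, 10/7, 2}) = Union({-64/3, -92/5, -1/4, 2/3, 10/7, 2}, Intersection(Interval.Lopen(2/3, 4/5), Rationals))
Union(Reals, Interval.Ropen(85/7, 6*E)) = Interval(-oo, oo)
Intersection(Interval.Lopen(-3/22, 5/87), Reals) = Interval.Lopen(-3/22, 5/87)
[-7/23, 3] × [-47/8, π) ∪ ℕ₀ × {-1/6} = (ℕ₀ × {-1/6}) ∪ ([-7/23, 3] × [-47/8, π))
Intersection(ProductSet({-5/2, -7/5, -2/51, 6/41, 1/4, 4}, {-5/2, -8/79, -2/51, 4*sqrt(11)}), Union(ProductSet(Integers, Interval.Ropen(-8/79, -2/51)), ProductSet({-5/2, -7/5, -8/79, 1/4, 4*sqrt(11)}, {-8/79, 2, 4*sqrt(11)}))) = Union(ProductSet({4}, {-8/79}), ProductSet({-5/2, -7/5, 1/4}, {-8/79, 4*sqrt(11)}))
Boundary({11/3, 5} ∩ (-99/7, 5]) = {11/3, 5}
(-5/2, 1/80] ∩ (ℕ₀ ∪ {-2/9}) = {-2/9} ∪ {0}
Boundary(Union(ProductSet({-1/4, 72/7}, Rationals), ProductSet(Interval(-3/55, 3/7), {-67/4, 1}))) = Union(ProductSet({-1/4, 72/7}, Reals), ProductSet(Interval(-3/55, 3/7), {-67/4, 1}))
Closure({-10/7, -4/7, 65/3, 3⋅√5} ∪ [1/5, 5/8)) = {-10/7, -4/7, 65/3, 3⋅√5} ∪ [1/5, 5/8]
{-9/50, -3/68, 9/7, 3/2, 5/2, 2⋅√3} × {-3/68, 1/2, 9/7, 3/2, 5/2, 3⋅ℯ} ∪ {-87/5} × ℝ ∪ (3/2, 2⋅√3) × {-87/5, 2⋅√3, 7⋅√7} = ({-87/5} × ℝ) ∪ ({-9/50, -3/68, 9/7, 3/2, 5/2, 2⋅√3} × {-3/68, 1/2, 9/7, 3/2, 5/2, 3⋅ℯ}) ∪ ((3/2, 2⋅√3) × {-87/5, 2⋅√3, 7⋅√7})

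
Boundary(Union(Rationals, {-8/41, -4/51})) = Reals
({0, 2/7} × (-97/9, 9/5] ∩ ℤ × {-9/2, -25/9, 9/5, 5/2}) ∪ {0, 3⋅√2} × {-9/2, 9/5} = ({0} × {-9/2, -25/9, 9/5}) ∪ ({0, 3⋅√2} × {-9/2, 9/5})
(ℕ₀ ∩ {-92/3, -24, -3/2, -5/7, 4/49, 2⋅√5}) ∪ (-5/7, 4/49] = (-5/7, 4/49]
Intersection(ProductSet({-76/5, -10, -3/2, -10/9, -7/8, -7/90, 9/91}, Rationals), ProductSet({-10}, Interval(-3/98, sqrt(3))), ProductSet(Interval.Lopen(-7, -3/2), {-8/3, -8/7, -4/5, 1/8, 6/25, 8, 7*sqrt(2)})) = EmptySet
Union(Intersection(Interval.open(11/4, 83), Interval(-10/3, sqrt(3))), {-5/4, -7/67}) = {-5/4, -7/67}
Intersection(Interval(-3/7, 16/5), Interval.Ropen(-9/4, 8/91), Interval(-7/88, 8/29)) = Interval.Ropen(-7/88, 8/91)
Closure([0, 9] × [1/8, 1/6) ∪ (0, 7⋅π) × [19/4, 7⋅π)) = ([0, 9] × [1/8, 1/6]) ∪ ({0, 7⋅π} × [19/4, 7⋅π]) ∪ ([0, 7⋅π] × {19/4, 7⋅π}) ∪ ((0, 7⋅π) × [19/4, 7⋅π))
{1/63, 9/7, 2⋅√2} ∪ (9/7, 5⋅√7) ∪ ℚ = ℚ ∪ [9/7, 5⋅√7)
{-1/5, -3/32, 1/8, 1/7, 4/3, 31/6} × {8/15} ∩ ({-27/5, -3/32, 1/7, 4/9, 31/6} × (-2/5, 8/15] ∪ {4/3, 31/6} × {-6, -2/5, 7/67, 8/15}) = {-3/32, 1/7, 4/3, 31/6} × {8/15}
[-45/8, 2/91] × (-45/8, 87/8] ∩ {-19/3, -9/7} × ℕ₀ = {-9/7} × {0, 1, …, 10}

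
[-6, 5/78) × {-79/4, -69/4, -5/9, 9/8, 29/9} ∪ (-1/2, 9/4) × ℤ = ((-1/2, 9/4) × ℤ) ∪ ([-6, 5/78) × {-79/4, -69/4, -5/9, 9/8, 29/9})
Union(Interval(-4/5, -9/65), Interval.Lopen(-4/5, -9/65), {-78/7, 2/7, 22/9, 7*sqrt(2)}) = Union({-78/7, 2/7, 22/9, 7*sqrt(2)}, Interval(-4/5, -9/65))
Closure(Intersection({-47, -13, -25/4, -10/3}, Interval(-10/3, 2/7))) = {-10/3}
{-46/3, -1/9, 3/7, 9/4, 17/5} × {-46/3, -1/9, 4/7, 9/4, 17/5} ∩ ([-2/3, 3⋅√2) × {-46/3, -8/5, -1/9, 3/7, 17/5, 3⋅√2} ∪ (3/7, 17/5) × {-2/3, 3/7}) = {-1/9, 3/7, 9/4, 17/5} × {-46/3, -1/9, 17/5}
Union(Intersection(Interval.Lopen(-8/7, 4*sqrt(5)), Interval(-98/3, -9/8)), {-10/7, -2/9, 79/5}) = Union({-10/7, -2/9, 79/5}, Interval.Lopen(-8/7, -9/8))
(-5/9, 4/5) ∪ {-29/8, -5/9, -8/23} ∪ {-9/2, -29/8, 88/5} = {-9/2, -29/8, 88/5} ∪ [-5/9, 4/5)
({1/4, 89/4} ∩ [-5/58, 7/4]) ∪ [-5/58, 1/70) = [-5/58, 1/70) ∪ {1/4}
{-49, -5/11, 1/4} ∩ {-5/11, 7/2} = {-5/11}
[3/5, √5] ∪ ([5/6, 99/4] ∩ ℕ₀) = [3/5, √5] ∪ {1, 2, …, 24}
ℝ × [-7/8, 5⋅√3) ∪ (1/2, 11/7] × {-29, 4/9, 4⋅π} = (ℝ × [-7/8, 5⋅√3)) ∪ ((1/2, 11/7] × {-29, 4/9, 4⋅π})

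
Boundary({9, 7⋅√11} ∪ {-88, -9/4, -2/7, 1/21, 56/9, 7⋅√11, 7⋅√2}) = {-88, -9/4, -2/7, 1/21, 56/9, 9, 7⋅√11, 7⋅√2}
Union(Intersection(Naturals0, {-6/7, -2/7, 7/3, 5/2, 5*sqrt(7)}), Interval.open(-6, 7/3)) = Interval.open(-6, 7/3)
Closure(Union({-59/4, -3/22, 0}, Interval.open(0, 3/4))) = Union({-59/4, -3/22}, Interval(0, 3/4))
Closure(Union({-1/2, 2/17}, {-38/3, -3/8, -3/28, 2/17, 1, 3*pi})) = {-38/3, -1/2, -3/8, -3/28, 2/17, 1, 3*pi}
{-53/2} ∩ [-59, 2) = {-53/2}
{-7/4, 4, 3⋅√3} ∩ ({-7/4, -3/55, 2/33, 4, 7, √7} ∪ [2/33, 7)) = {-7/4, 4, 3⋅√3}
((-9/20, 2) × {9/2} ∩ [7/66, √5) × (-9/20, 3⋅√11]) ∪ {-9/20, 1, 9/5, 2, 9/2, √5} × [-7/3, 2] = ([7/66, 2) × {9/2}) ∪ ({-9/20, 1, 9/5, 2, 9/2, √5} × [-7/3, 2])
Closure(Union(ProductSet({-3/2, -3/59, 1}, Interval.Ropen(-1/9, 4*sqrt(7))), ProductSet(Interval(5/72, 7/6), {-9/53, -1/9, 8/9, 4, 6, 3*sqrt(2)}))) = Union(ProductSet({-3/2, -3/59, 1}, Interval(-1/9, 4*sqrt(7))), ProductSet(Interval(5/72, 7/6), {-9/53, -1/9, 8/9, 4, 6, 3*sqrt(2)}))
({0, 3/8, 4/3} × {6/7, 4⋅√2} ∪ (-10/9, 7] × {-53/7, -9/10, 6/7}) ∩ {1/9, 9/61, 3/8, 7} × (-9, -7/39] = {1/9, 9/61, 3/8, 7} × {-53/7, -9/10}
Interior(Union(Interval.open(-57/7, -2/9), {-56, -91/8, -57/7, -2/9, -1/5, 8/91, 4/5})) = Interval.open(-57/7, -2/9)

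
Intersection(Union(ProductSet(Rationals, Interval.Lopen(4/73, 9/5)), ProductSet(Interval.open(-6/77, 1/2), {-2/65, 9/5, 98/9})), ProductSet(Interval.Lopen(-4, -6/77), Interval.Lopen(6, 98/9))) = EmptySet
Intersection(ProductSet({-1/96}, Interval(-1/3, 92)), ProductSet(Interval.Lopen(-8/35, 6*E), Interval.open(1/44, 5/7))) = ProductSet({-1/96}, Interval.open(1/44, 5/7))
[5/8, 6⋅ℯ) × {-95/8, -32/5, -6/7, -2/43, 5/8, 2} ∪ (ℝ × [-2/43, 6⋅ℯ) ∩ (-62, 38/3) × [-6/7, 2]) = ((-62, 38/3) × [-2/43, 2]) ∪ ([5/8, 6⋅ℯ) × {-95/8, -32/5, -6/7, -2/43, 5/8, 2})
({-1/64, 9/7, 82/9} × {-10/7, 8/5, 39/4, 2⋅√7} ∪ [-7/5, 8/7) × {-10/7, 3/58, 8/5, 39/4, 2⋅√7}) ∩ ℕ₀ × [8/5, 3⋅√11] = {0, 1} × {8/5, 39/4, 2⋅√7}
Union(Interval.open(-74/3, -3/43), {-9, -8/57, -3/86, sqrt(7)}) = Union({-3/86, sqrt(7)}, Interval.open(-74/3, -3/43))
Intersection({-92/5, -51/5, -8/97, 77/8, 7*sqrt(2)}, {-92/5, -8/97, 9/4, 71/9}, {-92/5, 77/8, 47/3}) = {-92/5}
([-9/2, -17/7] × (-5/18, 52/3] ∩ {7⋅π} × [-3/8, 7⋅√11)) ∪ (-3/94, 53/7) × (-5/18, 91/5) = (-3/94, 53/7) × (-5/18, 91/5)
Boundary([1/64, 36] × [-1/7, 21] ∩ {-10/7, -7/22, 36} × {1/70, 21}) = {36} × {1/70, 21}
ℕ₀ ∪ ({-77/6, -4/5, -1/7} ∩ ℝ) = {-77/6, -4/5, -1/7} ∪ ℕ₀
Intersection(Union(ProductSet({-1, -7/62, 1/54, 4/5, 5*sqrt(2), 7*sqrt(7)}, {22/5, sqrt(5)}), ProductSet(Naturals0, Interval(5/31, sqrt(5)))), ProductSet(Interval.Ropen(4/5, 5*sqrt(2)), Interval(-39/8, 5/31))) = ProductSet(Range(1, 8, 1), {5/31})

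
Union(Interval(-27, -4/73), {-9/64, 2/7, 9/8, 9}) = Union({2/7, 9/8, 9}, Interval(-27, -4/73))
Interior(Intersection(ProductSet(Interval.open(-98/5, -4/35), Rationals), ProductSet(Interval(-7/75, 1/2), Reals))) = EmptySet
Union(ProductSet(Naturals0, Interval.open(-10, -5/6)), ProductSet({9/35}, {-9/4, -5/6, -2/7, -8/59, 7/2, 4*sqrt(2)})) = Union(ProductSet({9/35}, {-9/4, -5/6, -2/7, -8/59, 7/2, 4*sqrt(2)}), ProductSet(Naturals0, Interval.open(-10, -5/6)))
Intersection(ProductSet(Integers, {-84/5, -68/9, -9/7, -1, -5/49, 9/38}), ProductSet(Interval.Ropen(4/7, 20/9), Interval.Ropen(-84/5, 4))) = ProductSet(Range(1, 3, 1), {-84/5, -68/9, -9/7, -1, -5/49, 9/38})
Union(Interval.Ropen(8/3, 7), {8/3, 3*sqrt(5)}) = Interval.Ropen(8/3, 7)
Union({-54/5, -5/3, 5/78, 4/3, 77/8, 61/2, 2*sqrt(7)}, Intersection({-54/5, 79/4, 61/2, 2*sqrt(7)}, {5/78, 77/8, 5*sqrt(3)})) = {-54/5, -5/3, 5/78, 4/3, 77/8, 61/2, 2*sqrt(7)}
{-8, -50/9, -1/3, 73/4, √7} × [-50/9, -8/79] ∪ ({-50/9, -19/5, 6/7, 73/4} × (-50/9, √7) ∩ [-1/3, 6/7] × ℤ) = ({6/7} × {-5, -4, …, 2}) ∪ ({-8, -50/9, -1/3, 73/4, √7} × [-50/9, -8/79])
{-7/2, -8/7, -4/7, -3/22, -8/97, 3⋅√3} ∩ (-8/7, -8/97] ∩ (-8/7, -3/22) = {-4/7}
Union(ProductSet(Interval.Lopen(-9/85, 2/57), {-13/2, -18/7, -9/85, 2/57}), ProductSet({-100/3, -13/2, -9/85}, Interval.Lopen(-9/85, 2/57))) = Union(ProductSet({-100/3, -13/2, -9/85}, Interval.Lopen(-9/85, 2/57)), ProductSet(Interval.Lopen(-9/85, 2/57), {-13/2, -18/7, -9/85, 2/57}))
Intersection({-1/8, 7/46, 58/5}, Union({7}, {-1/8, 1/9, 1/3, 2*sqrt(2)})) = {-1/8}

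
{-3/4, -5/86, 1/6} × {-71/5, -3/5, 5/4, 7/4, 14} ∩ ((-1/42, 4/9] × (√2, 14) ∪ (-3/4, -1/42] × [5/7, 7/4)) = ({-5/86} × {5/4}) ∪ ({1/6} × {7/4})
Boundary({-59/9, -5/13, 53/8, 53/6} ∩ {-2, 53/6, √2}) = {53/6}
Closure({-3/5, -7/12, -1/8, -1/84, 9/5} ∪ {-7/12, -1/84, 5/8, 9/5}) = {-3/5, -7/12, -1/8, -1/84, 5/8, 9/5}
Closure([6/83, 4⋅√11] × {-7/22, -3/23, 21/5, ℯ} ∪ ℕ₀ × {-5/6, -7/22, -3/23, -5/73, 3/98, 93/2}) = (ℕ₀ × {-5/6, -7/22, -3/23, -5/73, 3/98, 93/2}) ∪ ([6/83, 4⋅√11] × {-7/22, -3/23, 21/5, ℯ})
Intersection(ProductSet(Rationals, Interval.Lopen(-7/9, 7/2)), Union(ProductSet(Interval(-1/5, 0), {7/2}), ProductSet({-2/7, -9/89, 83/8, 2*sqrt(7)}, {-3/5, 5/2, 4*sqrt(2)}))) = Union(ProductSet({-2/7, -9/89, 83/8}, {-3/5, 5/2}), ProductSet(Intersection(Interval(-1/5, 0), Rationals), {7/2}))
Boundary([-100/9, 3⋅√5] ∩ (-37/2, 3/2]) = {-100/9, 3/2}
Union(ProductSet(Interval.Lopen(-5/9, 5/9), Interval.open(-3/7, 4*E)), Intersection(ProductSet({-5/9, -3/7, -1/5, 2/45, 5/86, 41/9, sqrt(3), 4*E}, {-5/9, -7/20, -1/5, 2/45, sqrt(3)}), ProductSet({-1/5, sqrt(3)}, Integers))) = ProductSet(Interval.Lopen(-5/9, 5/9), Interval.open(-3/7, 4*E))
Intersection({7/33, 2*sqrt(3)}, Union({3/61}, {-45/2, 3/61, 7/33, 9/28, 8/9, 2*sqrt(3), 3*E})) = {7/33, 2*sqrt(3)}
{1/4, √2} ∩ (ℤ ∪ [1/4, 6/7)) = {1/4}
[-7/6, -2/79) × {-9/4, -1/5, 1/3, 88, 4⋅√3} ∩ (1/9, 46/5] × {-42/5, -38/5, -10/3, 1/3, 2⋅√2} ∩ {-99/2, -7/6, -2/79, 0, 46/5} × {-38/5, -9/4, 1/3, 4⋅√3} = ∅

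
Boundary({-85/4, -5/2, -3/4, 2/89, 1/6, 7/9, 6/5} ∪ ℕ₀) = {-85/4, -5/2, -3/4, 2/89, 1/6, 7/9, 6/5} ∪ ℕ₀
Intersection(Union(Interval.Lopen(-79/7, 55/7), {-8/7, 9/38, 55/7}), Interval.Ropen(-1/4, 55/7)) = Interval.Ropen(-1/4, 55/7)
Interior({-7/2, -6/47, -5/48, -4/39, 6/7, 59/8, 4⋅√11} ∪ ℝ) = ℝ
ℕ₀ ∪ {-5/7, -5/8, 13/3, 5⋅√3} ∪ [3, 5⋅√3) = {-5/7, -5/8} ∪ ℕ₀ ∪ [3, 5⋅√3]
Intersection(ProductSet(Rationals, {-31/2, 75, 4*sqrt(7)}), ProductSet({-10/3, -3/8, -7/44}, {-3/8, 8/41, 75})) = ProductSet({-10/3, -3/8, -7/44}, {75})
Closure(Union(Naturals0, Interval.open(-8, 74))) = Union(Complement(Naturals0, Interval.open(-8, 74)), Interval(-8, 74), Naturals0)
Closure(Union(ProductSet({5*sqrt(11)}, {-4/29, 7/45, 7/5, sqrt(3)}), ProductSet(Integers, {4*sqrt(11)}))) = Union(ProductSet({5*sqrt(11)}, {-4/29, 7/45, 7/5, sqrt(3)}), ProductSet(Integers, {4*sqrt(11)}))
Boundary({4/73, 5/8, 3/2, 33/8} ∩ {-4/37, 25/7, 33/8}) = {33/8}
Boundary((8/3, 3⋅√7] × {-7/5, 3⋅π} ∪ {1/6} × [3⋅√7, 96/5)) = ({1/6} × [3⋅√7, 96/5]) ∪ ([8/3, 3⋅√7] × {-7/5, 3⋅π})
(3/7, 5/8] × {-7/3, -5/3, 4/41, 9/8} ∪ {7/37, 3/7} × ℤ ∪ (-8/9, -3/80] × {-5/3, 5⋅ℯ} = ({7/37, 3/7} × ℤ) ∪ ((-8/9, -3/80] × {-5/3, 5⋅ℯ}) ∪ ((3/7, 5/8] × {-7/3, -5/3, 4/41, 9/8})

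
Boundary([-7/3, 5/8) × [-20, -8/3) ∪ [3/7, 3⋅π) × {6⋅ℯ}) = ({-7/3, 5/8} × [-20, -8/3]) ∪ ([-7/3, 5/8] × {-20, -8/3}) ∪ ([3/7, 3⋅π] × {6⋅ℯ})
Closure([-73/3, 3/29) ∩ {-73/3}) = {-73/3}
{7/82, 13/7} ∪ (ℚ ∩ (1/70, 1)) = {13/7} ∪ (ℚ ∩ (1/70, 1))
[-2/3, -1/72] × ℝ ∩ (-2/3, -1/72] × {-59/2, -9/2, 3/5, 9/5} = (-2/3, -1/72] × {-59/2, -9/2, 3/5, 9/5}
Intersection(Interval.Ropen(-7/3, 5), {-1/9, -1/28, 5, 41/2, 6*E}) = {-1/9, -1/28}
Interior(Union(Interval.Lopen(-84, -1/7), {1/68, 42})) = Interval.open(-84, -1/7)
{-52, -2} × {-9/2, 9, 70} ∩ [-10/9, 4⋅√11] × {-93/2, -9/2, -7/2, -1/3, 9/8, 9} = ∅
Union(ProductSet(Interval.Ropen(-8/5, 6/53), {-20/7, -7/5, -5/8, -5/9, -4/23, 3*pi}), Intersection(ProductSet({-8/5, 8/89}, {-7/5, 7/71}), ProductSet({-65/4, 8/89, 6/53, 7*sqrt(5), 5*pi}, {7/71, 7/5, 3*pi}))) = Union(ProductSet({8/89}, {7/71}), ProductSet(Interval.Ropen(-8/5, 6/53), {-20/7, -7/5, -5/8, -5/9, -4/23, 3*pi}))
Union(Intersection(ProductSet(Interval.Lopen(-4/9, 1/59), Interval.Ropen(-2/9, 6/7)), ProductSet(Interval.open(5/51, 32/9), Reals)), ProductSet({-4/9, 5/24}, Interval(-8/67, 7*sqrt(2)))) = ProductSet({-4/9, 5/24}, Interval(-8/67, 7*sqrt(2)))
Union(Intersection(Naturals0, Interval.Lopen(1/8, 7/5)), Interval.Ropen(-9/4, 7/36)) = Union(Interval.Ropen(-9/4, 7/36), Range(1, 2, 1))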